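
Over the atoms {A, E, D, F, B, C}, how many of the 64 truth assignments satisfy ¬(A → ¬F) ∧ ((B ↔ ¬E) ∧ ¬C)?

Initial set: {T (¬(A → ¬F) ∧ ((B ↔ ¬E) ∧ ¬C))}.
T (¬(A → ¬F) ∧ ((B ↔ ¬E) ∧ ¬C)): α-rule — add T ¬(A → ¬F), T ((B ↔ ¬E) ∧ ¬C).
T ¬(A → ¬F): α-rule — add T A, F ¬F.
T ((B ↔ ¬E) ∧ ¬C): α-rule — add T (B ↔ ¬E), T ¬C.
T (B ↔ ¬E): β-rule — branch into T B, T ¬E  //  F B, F ¬E.
  branch 1 (add T B, T ¬E):
    ○ open, literals {A=1, B=1, C=0, E=0, F=1}.
  branch 2 (add F B, F ¬E):
    ○ open, literals {A=1, B=0, C=0, E=1, F=1}.
0 branches closed, 2 open.
Each open branch fixes some atoms; the unmentioned ones are free. Counting distinct full assignments: branch {A=1, B=1, C=0, E=0, F=1} (D) contributes 2 new; branch {A=1, B=0, C=0, E=1, F=1} (D) contributes 2 new. Total: 4.

4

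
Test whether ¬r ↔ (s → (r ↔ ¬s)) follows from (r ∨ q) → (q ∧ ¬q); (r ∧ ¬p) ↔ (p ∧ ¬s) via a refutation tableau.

Initial set: {T ((r ∨ q) → (q ∧ ¬q)); T ((r ∧ ¬p) ↔ (p ∧ ¬s)); F (¬r ↔ (s → (r ↔ ¬s)))}.
T ((r ∨ q) → (q ∧ ¬q)): β-rule — branch into F (r ∨ q)  //  T (q ∧ ¬q).
  branch 1 (add F (r ∨ q)):
    F (r ∨ q): α-rule — add F r, F q.
    T ((r ∧ ¬p) ↔ (p ∧ ¬s)): β-rule — branch into T (r ∧ ¬p), T (p ∧ ¬s)  //  F (r ∧ ¬p), F (p ∧ ¬s).
      branch 1.1 (add T (r ∧ ¬p), T (p ∧ ¬s)):
        T (r ∧ ¬p): α-rule — add T r, T ¬p.
        × closes — contains both r and ¬r.
      branch 1.2 (add F (r ∧ ¬p), F (p ∧ ¬s)):
        F (¬r ↔ (s → (r ↔ ¬s))): β-rule — branch into T ¬r, F (s → (r ↔ ¬s))  //  F ¬r, T (s → (r ↔ ¬s)).
          branch 1.2.1 (add T ¬r, F (s → (r ↔ ¬s))):
            F (s → (r ↔ ¬s)): α-rule — add T s, F (r ↔ ¬s).
            F (r ∧ ¬p): β-rule — branch into F r  //  F ¬p.
              branch 1.2.1.1 (add F r):
                F (p ∧ ¬s): β-rule — branch into F p  //  F ¬s.
                  branch 1.2.1.1.1 (add F p):
                    F (r ↔ ¬s): β-rule — branch into T r, F ¬s  //  F r, T ¬s.
                      branch 1.2.1.1.1.1 (add T r, F ¬s):
                        × closes — contains both r and ¬r.
                      branch 1.2.1.1.1.2 (add F r, T ¬s):
                        × closes — contains both s and ¬s.
                  branch 1.2.1.1.2 (add F ¬s):
                    F (r ↔ ¬s): β-rule — branch into T r, F ¬s  //  F r, T ¬s.
                      branch 1.2.1.1.2.1 (add T r, F ¬s):
                        × closes — contains both r and ¬r.
                      branch 1.2.1.1.2.2 (add F r, T ¬s):
                        × closes — contains both s and ¬s.
              branch 1.2.1.2 (add F ¬p):
                F (p ∧ ¬s): β-rule — branch into F p  //  F ¬s.
                  branch 1.2.1.2.1 (add F p):
                    × closes — contains both p and ¬p.
                  branch 1.2.1.2.2 (add F ¬s):
                    F (r ↔ ¬s): β-rule — branch into T r, F ¬s  //  F r, T ¬s.
                      branch 1.2.1.2.2.1 (add T r, F ¬s):
                        × closes — contains both r and ¬r.
                      branch 1.2.1.2.2.2 (add F r, T ¬s):
                        × closes — contains both s and ¬s.
          branch 1.2.2 (add F ¬r, T (s → (r ↔ ¬s))):
            × closes — contains both r and ¬r.
  branch 2 (add T (q ∧ ¬q)):
    T (q ∧ ¬q): α-rule — add T q, T ¬q.
    × closes — contains both q and ¬q.
All 10 branches close.
Every branch closed, so the premises entail the conclusion.

Yes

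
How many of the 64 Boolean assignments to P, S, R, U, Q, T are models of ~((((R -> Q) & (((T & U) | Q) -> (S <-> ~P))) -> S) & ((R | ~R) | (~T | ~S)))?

Initial set: {~((((R -> Q) & (((T & U) | Q) -> (S <-> ~P))) -> S) & ((R | ~R) | (~T | ~S)))}.
~((((R -> Q) & (((T & U) | Q) -> (S <-> ~P))) -> S) & ((R | ~R) | (~T | ~S))): β-rule — branch into ~(((R -> Q) & (((T & U) | Q) -> (S <-> ~P))) -> S)  //  ~((R | ~R) | (~T | ~S)).
  branch 1 (add ~(((R -> Q) & (((T & U) | Q) -> (S <-> ~P))) -> S)):
    ~(((R -> Q) & (((T & U) | Q) -> (S <-> ~P))) -> S): α-rule — add ((R -> Q) & (((T & U) | Q) -> (S <-> ~P))), ~S.
    ((R -> Q) & (((T & U) | Q) -> (S <-> ~P))): α-rule — add (R -> Q), (((T & U) | Q) -> (S <-> ~P)).
    (R -> Q): β-rule — branch into ~R  //  Q.
      branch 1.1 (add ~R):
        (((T & U) | Q) -> (S <-> ~P)): β-rule — branch into ~((T & U) | Q)  //  (S <-> ~P).
          branch 1.1.1 (add ~((T & U) | Q)):
            ~((T & U) | Q): α-rule — add ~(T & U), ~Q.
            ~(T & U): β-rule — branch into ~T  //  ~U.
              branch 1.1.1.1 (add ~T):
                ○ open, literals {Q=0, R=0, S=0, T=0}.
              branch 1.1.1.2 (add ~U):
                ○ open, literals {Q=0, R=0, S=0, U=0}.
          branch 1.1.2 (add (S <-> ~P)):
            (S <-> ~P): β-rule — branch into S, ~P  //  ~S, ~~P.
              branch 1.1.2.1 (add S, ~P):
                × closes — contains both S and ~S.
              branch 1.1.2.2 (add ~S, ~~P):
                ○ open, literals {P=1, R=0, S=0}.
      branch 1.2 (add Q):
        (((T & U) | Q) -> (S <-> ~P)): β-rule — branch into ~((T & U) | Q)  //  (S <-> ~P).
          branch 1.2.1 (add ~((T & U) | Q)):
            ~((T & U) | Q): α-rule — add ~(T & U), ~Q.
            × closes — contains both Q and ~Q.
          branch 1.2.2 (add (S <-> ~P)):
            (S <-> ~P): β-rule — branch into S, ~P  //  ~S, ~~P.
              branch 1.2.2.1 (add S, ~P):
                × closes — contains both S and ~S.
              branch 1.2.2.2 (add ~S, ~~P):
                ○ open, literals {P=1, Q=1, S=0}.
  branch 2 (add ~((R | ~R) | (~T | ~S))):
    ~((R | ~R) | (~T | ~S)): α-rule — add ~(R | ~R), ~(~T | ~S).
    ~(R | ~R): α-rule — add ~R, ~~R.
    × closes — contains both R and ~R.
4 branches closed, 4 open.
Each open branch fixes some atoms; the unmentioned ones are free. Counting distinct full assignments: branch {Q=0, R=0, S=0, T=0} (P, U) contributes 4 new; branch {Q=0, R=0, S=0, U=0} (P, T) contributes 2 new; branch {P=1, R=0, S=0} (U, Q, T) contributes 5 new; branch {P=1, Q=1, S=0} (R, U, T) contributes 4 new. Total: 15.

15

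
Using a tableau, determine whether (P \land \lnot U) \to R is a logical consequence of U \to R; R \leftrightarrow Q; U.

Yes

Initial set: {T (U \to R); T (R \leftrightarrow Q); T U; F ((P \land \lnot U) \to R)}.
F ((P \land \lnot U) \to R): α-rule — add T (P \land \lnot U), F R.
T (P \land \lnot U): α-rule — add T P, T \lnot U.
× closes — contains both U and \lnot U.
All 1 branch closes.
Every branch closed, so the premises entail the conclusion.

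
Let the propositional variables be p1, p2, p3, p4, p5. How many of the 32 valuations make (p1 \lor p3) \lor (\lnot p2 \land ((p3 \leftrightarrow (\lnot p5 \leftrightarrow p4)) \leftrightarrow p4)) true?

Initial set: {T ((p1 \lor p3) \lor (\lnot p2 \land ((p3 \leftrightarrow (\lnot p5 \leftrightarrow p4)) \leftrightarrow p4)))}.
T ((p1 \lor p3) \lor (\lnot p2 \land ((p3 \leftrightarrow (\lnot p5 \leftrightarrow p4)) \leftrightarrow p4))): β-rule — branch into T (p1 \lor p3)  //  T (\lnot p2 \land ((p3 \leftrightarrow (\lnot p5 \leftrightarrow p4)) \leftrightarrow p4)).
  branch 1 (add T (p1 \lor p3)):
    T (p1 \lor p3): β-rule — branch into T p1  //  T p3.
      branch 1.1 (add T p1):
        ○ open, literals {p1=T}.
      branch 1.2 (add T p3):
        ○ open, literals {p3=T}.
  branch 2 (add T (\lnot p2 \land ((p3 \leftrightarrow (\lnot p5 \leftrightarrow p4)) \leftrightarrow p4))):
    T (\lnot p2 \land ((p3 \leftrightarrow (\lnot p5 \leftrightarrow p4)) \leftrightarrow p4)): α-rule — add T \lnot p2, T ((p3 \leftrightarrow (\lnot p5 \leftrightarrow p4)) \leftrightarrow p4).
    T ((p3 \leftrightarrow (\lnot p5 \leftrightarrow p4)) \leftrightarrow p4): β-rule — branch into T (p3 \leftrightarrow (\lnot p5 \leftrightarrow p4)), T p4  //  F (p3 \leftrightarrow (\lnot p5 \leftrightarrow p4)), F p4.
      branch 2.1 (add T (p3 \leftrightarrow (\lnot p5 \leftrightarrow p4)), T p4):
        T (p3 \leftrightarrow (\lnot p5 \leftrightarrow p4)): β-rule — branch into T p3, T (\lnot p5 \leftrightarrow p4)  //  F p3, F (\lnot p5 \leftrightarrow p4).
          branch 2.1.1 (add T p3, T (\lnot p5 \leftrightarrow p4)):
            T (\lnot p5 \leftrightarrow p4): β-rule — branch into T \lnot p5, T p4  //  F \lnot p5, F p4.
              branch 2.1.1.1 (add T \lnot p5, T p4):
                ○ open, literals {p2=F, p3=T, p4=T, p5=F}.
              branch 2.1.1.2 (add F \lnot p5, F p4):
                × closes — contains both p4 and \lnot p4.
          branch 2.1.2 (add F p3, F (\lnot p5 \leftrightarrow p4)):
            F (\lnot p5 \leftrightarrow p4): β-rule — branch into T \lnot p5, F p4  //  F \lnot p5, T p4.
              branch 2.1.2.1 (add T \lnot p5, F p4):
                × closes — contains both p4 and \lnot p4.
              branch 2.1.2.2 (add F \lnot p5, T p4):
                ○ open, literals {p2=F, p3=F, p4=T, p5=T}.
      branch 2.2 (add F (p3 \leftrightarrow (\lnot p5 \leftrightarrow p4)), F p4):
        F (p3 \leftrightarrow (\lnot p5 \leftrightarrow p4)): β-rule — branch into T p3, F (\lnot p5 \leftrightarrow p4)  //  F p3, T (\lnot p5 \leftrightarrow p4).
          branch 2.2.1 (add T p3, F (\lnot p5 \leftrightarrow p4)):
            F (\lnot p5 \leftrightarrow p4): β-rule — branch into T \lnot p5, F p4  //  F \lnot p5, T p4.
              branch 2.2.1.1 (add T \lnot p5, F p4):
                ○ open, literals {p2=F, p3=T, p4=F, p5=F}.
              branch 2.2.1.2 (add F \lnot p5, T p4):
                × closes — contains both p4 and \lnot p4.
          branch 2.2.2 (add F p3, T (\lnot p5 \leftrightarrow p4)):
            T (\lnot p5 \leftrightarrow p4): β-rule — branch into T \lnot p5, T p4  //  F \lnot p5, F p4.
              branch 2.2.2.1 (add T \lnot p5, T p4):
                × closes — contains both p4 and \lnot p4.
              branch 2.2.2.2 (add F \lnot p5, F p4):
                ○ open, literals {p2=F, p3=F, p4=F, p5=T}.
4 branches closed, 6 open.
Each open branch fixes some atoms; the unmentioned ones are free. Counting distinct full assignments: branch {p1=T} (p2, p3, p4, p5) contributes 16 new; branch {p3=T} (p1, p2, p4, p5) contributes 8 new; branch {p2=F, p3=T, p4=T, p5=F} (p1) contributes 0 new; branch {p2=F, p3=F, p4=T, p5=T} (p1) contributes 1 new; branch {p2=F, p3=T, p4=F, p5=F} (p1) contributes 0 new; branch {p2=F, p3=F, p4=F, p5=T} (p1) contributes 1 new. Total: 26.

26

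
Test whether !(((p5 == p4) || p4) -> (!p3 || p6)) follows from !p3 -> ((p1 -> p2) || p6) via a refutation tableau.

No

Initial set: {(!p3 -> ((p1 -> p2) || p6)); !!(((p5 == p4) || p4) -> (!p3 || p6))}.
(!p3 -> ((p1 -> p2) || p6)): β-rule — branch into !!p3  //  ((p1 -> p2) || p6).
  branch 1 (add !!p3):
    !!(((p5 == p4) || p4) -> (!p3 || p6)): β-rule — branch into !((p5 == p4) || p4)  //  (!p3 || p6).
      branch 1.1 (add !((p5 == p4) || p4)):
        !((p5 == p4) || p4): α-rule — add !(p5 == p4), !p4.
        !(p5 == p4): β-rule — branch into p5, !p4  //  !p5, p4.
          branch 1.1.1 (add p5, !p4):
            ○ open, literals {p3=T, p4=F, p5=T}.
          branch 1.1.2 (add !p5, p4):
            × closes — contains both p4 and !p4.
      branch 1.2 (add (!p3 || p6)):
        (!p3 || p6): β-rule — branch into !p3  //  p6.
          branch 1.2.1 (add !p3):
            × closes — contains both p3 and !p3.
          branch 1.2.2 (add p6):
            ○ open, literals {p3=T, p6=T}.
  branch 2 (add ((p1 -> p2) || p6)):
    !!(((p5 == p4) || p4) -> (!p3 || p6)): β-rule — branch into !((p5 == p4) || p4)  //  (!p3 || p6).
      branch 2.1 (add !((p5 == p4) || p4)):
        !((p5 == p4) || p4): α-rule — add !(p5 == p4), !p4.
        ((p1 -> p2) || p6): β-rule — branch into (p1 -> p2)  //  p6.
          branch 2.1.1 (add (p1 -> p2)):
            !(p5 == p4): β-rule — branch into p5, !p4  //  !p5, p4.
              branch 2.1.1.1 (add p5, !p4):
                (p1 -> p2): β-rule — branch into !p1  //  p2.
                  branch 2.1.1.1.1 (add !p1):
                    ○ open, literals {p1=F, p4=F, p5=T}.
                  branch 2.1.1.1.2 (add p2):
                    ○ open, literals {p2=T, p4=F, p5=T}.
              branch 2.1.1.2 (add !p5, p4):
                × closes — contains both p4 and !p4.
          branch 2.1.2 (add p6):
            !(p5 == p4): β-rule — branch into p5, !p4  //  !p5, p4.
              branch 2.1.2.1 (add p5, !p4):
                ○ open, literals {p4=F, p5=T, p6=T}.
              branch 2.1.2.2 (add !p5, p4):
                × closes — contains both p4 and !p4.
      branch 2.2 (add (!p3 || p6)):
        ((p1 -> p2) || p6): β-rule — branch into (p1 -> p2)  //  p6.
          branch 2.2.1 (add (p1 -> p2)):
            (!p3 || p6): β-rule — branch into !p3  //  p6.
              branch 2.2.1.1 (add !p3):
                (p1 -> p2): β-rule — branch into !p1  //  p2.
                  branch 2.2.1.1.1 (add !p1):
                    ○ open, literals {p1=F, p3=F}.
                  branch 2.2.1.1.2 (add p2):
                    ○ open, literals {p2=T, p3=F}.
              branch 2.2.1.2 (add p6):
                (p1 -> p2): β-rule — branch into !p1  //  p2.
                  branch 2.2.1.2.1 (add !p1):
                    ○ open, literals {p1=F, p6=T}.
                  branch 2.2.1.2.2 (add p2):
                    ○ open, literals {p2=T, p6=T}.
          branch 2.2.2 (add p6):
            (!p3 || p6): β-rule — branch into !p3  //  p6.
              branch 2.2.2.1 (add !p3):
                ○ open, literals {p3=F, p6=T}.
              branch 2.2.2.2 (add p6):
                ○ open, literals {p6=T}.
4 branches closed, 11 open.
An open branch gives a countermodel: p3=T, p4=F, p5=T (unmentioned atoms arbitrary); the premises hold there but the conclusion fails.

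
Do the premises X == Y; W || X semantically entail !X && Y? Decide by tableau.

Initial set: {(X == Y); (W || X); !(!X && Y)}.
(X == Y): β-rule — branch into X, Y  //  !X, !Y.
  branch 1 (add X, Y):
    (W || X): β-rule — branch into W  //  X.
      branch 1.1 (add W):
        !(!X && Y): β-rule — branch into !!X  //  !Y.
          branch 1.1.1 (add !!X):
            ○ open, literals {W=1, X=1, Y=1}.
          branch 1.1.2 (add !Y):
            × closes — contains both Y and !Y.
      branch 1.2 (add X):
        !(!X && Y): β-rule — branch into !!X  //  !Y.
          branch 1.2.1 (add !!X):
            ○ open, literals {X=1, Y=1}.
          branch 1.2.2 (add !Y):
            × closes — contains both Y and !Y.
  branch 2 (add !X, !Y):
    (W || X): β-rule — branch into W  //  X.
      branch 2.1 (add W):
        !(!X && Y): β-rule — branch into !!X  //  !Y.
          branch 2.1.1 (add !!X):
            × closes — contains both X and !X.
          branch 2.1.2 (add !Y):
            ○ open, literals {W=1, X=0, Y=0}.
      branch 2.2 (add X):
        × closes — contains both X and !X.
4 branches closed, 3 open.
An open branch gives a countermodel: W=1, X=1, Y=1 (unmentioned atoms arbitrary); the premises hold there but the conclusion fails.

No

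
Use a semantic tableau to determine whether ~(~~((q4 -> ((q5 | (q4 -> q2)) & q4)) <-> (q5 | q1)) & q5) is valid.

Assume the negation and expand:
Initial set: {F ~(~~((q4 -> ((q5 | (q4 -> q2)) & q4)) <-> (q5 | q1)) & q5)}.
F ~(~~((q4 -> ((q5 | (q4 -> q2)) & q4)) <-> (q5 | q1)) & q5): α-rule — add T ~~((q4 -> ((q5 | (q4 -> q2)) & q4)) <-> (q5 | q1)), T q5.
T ~~((q4 -> ((q5 | (q4 -> q2)) & q4)) <-> (q5 | q1)): drop double negation, giving T ((q4 -> ((q5 | (q4 -> q2)) & q4)) <-> (q5 | q1)).
T ((q4 -> ((q5 | (q4 -> q2)) & q4)) <-> (q5 | q1)): β-rule — branch into T (q4 -> ((q5 | (q4 -> q2)) & q4)), T (q5 | q1)  //  F (q4 -> ((q5 | (q4 -> q2)) & q4)), F (q5 | q1).
  branch 1 (add T (q4 -> ((q5 | (q4 -> q2)) & q4)), T (q5 | q1)):
    T (q4 -> ((q5 | (q4 -> q2)) & q4)): β-rule — branch into F q4  //  T ((q5 | (q4 -> q2)) & q4).
      branch 1.1 (add F q4):
        T (q5 | q1): β-rule — branch into T q5  //  T q1.
          branch 1.1.1 (add T q5):
            ○ open, literals {q4=F, q5=T}.
          branch 1.1.2 (add T q1):
            ○ open, literals {q1=T, q4=F, q5=T}.
      branch 1.2 (add T ((q5 | (q4 -> q2)) & q4)):
        T ((q5 | (q4 -> q2)) & q4): α-rule — add T (q5 | (q4 -> q2)), T q4.
        T (q5 | q1): β-rule — branch into T q5  //  T q1.
          branch 1.2.1 (add T q5):
            T (q5 | (q4 -> q2)): β-rule — branch into T q5  //  T (q4 -> q2).
              branch 1.2.1.1 (add T q5):
                ○ open, literals {q4=T, q5=T}.
              branch 1.2.1.2 (add T (q4 -> q2)):
                T (q4 -> q2): β-rule — branch into F q4  //  T q2.
                  branch 1.2.1.2.1 (add F q4):
                    × closes — contains both q4 and ~q4.
                  branch 1.2.1.2.2 (add T q2):
                    ○ open, literals {q2=T, q4=T, q5=T}.
          branch 1.2.2 (add T q1):
            T (q5 | (q4 -> q2)): β-rule — branch into T q5  //  T (q4 -> q2).
              branch 1.2.2.1 (add T q5):
                ○ open, literals {q1=T, q4=T, q5=T}.
              branch 1.2.2.2 (add T (q4 -> q2)):
                T (q4 -> q2): β-rule — branch into F q4  //  T q2.
                  branch 1.2.2.2.1 (add F q4):
                    × closes — contains both q4 and ~q4.
                  branch 1.2.2.2.2 (add T q2):
                    ○ open, literals {q1=T, q2=T, q4=T, q5=T}.
  branch 2 (add F (q4 -> ((q5 | (q4 -> q2)) & q4)), F (q5 | q1)):
    F (q4 -> ((q5 | (q4 -> q2)) & q4)): α-rule — add T q4, F ((q5 | (q4 -> q2)) & q4).
    F (q5 | q1): α-rule — add F q5, F q1.
    × closes — contains both q5 and ~q5.
3 branches closed, 6 open.
An open branch gives a countermodel: q4=F, q5=T (unmentioned atoms arbitrary); under it the original formula is false.

Not valid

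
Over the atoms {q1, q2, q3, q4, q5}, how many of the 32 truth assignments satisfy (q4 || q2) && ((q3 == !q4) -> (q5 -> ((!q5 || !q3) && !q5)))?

18

Initial set: {T ((q4 || q2) && ((q3 == !q4) -> (q5 -> ((!q5 || !q3) && !q5))))}.
T ((q4 || q2) && ((q3 == !q4) -> (q5 -> ((!q5 || !q3) && !q5)))): α-rule — add T (q4 || q2), T ((q3 == !q4) -> (q5 -> ((!q5 || !q3) && !q5))).
T (q4 || q2): β-rule — branch into T q4  //  T q2.
  branch 1 (add T q4):
    T ((q3 == !q4) -> (q5 -> ((!q5 || !q3) && !q5))): β-rule — branch into F (q3 == !q4)  //  T (q5 -> ((!q5 || !q3) && !q5)).
      branch 1.1 (add F (q3 == !q4)):
        F (q3 == !q4): β-rule — branch into T q3, F !q4  //  F q3, T !q4.
          branch 1.1.1 (add T q3, F !q4):
            ○ open, literals {q3=1, q4=1}.
          branch 1.1.2 (add F q3, T !q4):
            × closes — contains both q4 and !q4.
      branch 1.2 (add T (q5 -> ((!q5 || !q3) && !q5))):
        T (q5 -> ((!q5 || !q3) && !q5)): β-rule — branch into F q5  //  T ((!q5 || !q3) && !q5).
          branch 1.2.1 (add F q5):
            ○ open, literals {q4=1, q5=0}.
          branch 1.2.2 (add T ((!q5 || !q3) && !q5)):
            T ((!q5 || !q3) && !q5): α-rule — add T (!q5 || !q3), T !q5.
            T (!q5 || !q3): β-rule — branch into T !q5  //  T !q3.
              branch 1.2.2.1 (add T !q5):
                ○ open, literals {q4=1, q5=0}.
              branch 1.2.2.2 (add T !q3):
                ○ open, literals {q3=0, q4=1, q5=0}.
  branch 2 (add T q2):
    T ((q3 == !q4) -> (q5 -> ((!q5 || !q3) && !q5))): β-rule — branch into F (q3 == !q4)  //  T (q5 -> ((!q5 || !q3) && !q5)).
      branch 2.1 (add F (q3 == !q4)):
        F (q3 == !q4): β-rule — branch into T q3, F !q4  //  F q3, T !q4.
          branch 2.1.1 (add T q3, F !q4):
            ○ open, literals {q2=1, q3=1, q4=1}.
          branch 2.1.2 (add F q3, T !q4):
            ○ open, literals {q2=1, q3=0, q4=0}.
      branch 2.2 (add T (q5 -> ((!q5 || !q3) && !q5))):
        T (q5 -> ((!q5 || !q3) && !q5)): β-rule — branch into F q5  //  T ((!q5 || !q3) && !q5).
          branch 2.2.1 (add F q5):
            ○ open, literals {q2=1, q5=0}.
          branch 2.2.2 (add T ((!q5 || !q3) && !q5)):
            T ((!q5 || !q3) && !q5): α-rule — add T (!q5 || !q3), T !q5.
            T (!q5 || !q3): β-rule — branch into T !q5  //  T !q3.
              branch 2.2.2.1 (add T !q5):
                ○ open, literals {q2=1, q5=0}.
              branch 2.2.2.2 (add T !q3):
                ○ open, literals {q2=1, q3=0, q5=0}.
1 branch closed, 9 open.
Each open branch fixes some atoms; the unmentioned ones are free. Counting distinct full assignments: branch {q3=1, q4=1} (q1, q2, q5) contributes 8 new; branch {q4=1, q5=0} (q1, q2, q3) contributes 4 new; branch {q4=1, q5=0} (q1, q2, q3) contributes 0 new; branch {q3=0, q4=1, q5=0} (q1, q2) contributes 0 new; branch {q2=1, q3=1, q4=1} (q1, q5) contributes 0 new; branch {q2=1, q3=0, q4=0} (q1, q5) contributes 4 new; branch {q2=1, q5=0} (q1, q3, q4) contributes 2 new; branch {q2=1, q5=0} (q1, q3, q4) contributes 0 new; branch {q2=1, q3=0, q5=0} (q1, q4) contributes 0 new. Total: 18.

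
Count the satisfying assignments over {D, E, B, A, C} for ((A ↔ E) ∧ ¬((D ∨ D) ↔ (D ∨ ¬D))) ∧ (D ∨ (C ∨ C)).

Initial set: {(((A ↔ E) ∧ ¬((D ∨ D) ↔ (D ∨ ¬D))) ∧ (D ∨ (C ∨ C)))}.
(((A ↔ E) ∧ ¬((D ∨ D) ↔ (D ∨ ¬D))) ∧ (D ∨ (C ∨ C))): α-rule — add ((A ↔ E) ∧ ¬((D ∨ D) ↔ (D ∨ ¬D))), (D ∨ (C ∨ C)).
((A ↔ E) ∧ ¬((D ∨ D) ↔ (D ∨ ¬D))): α-rule — add (A ↔ E), ¬((D ∨ D) ↔ (D ∨ ¬D)).
(D ∨ (C ∨ C)): β-rule — branch into D  //  (C ∨ C).
  branch 1 (add D):
    (A ↔ E): β-rule — branch into A, E  //  ¬A, ¬E.
      branch 1.1 (add A, E):
        ¬((D ∨ D) ↔ (D ∨ ¬D)): β-rule — branch into (D ∨ D), ¬(D ∨ ¬D)  //  ¬(D ∨ D), (D ∨ ¬D).
          branch 1.1.1 (add (D ∨ D), ¬(D ∨ ¬D)):
            ¬(D ∨ ¬D): α-rule — add ¬D, ¬¬D.
            × closes — contains both D and ¬D.
          branch 1.1.2 (add ¬(D ∨ D), (D ∨ ¬D)):
            ¬(D ∨ D): α-rule — add ¬D, ¬D.
            × closes — contains both D and ¬D.
      branch 1.2 (add ¬A, ¬E):
        ¬((D ∨ D) ↔ (D ∨ ¬D)): β-rule — branch into (D ∨ D), ¬(D ∨ ¬D)  //  ¬(D ∨ D), (D ∨ ¬D).
          branch 1.2.1 (add (D ∨ D), ¬(D ∨ ¬D)):
            ¬(D ∨ ¬D): α-rule — add ¬D, ¬¬D.
            × closes — contains both D and ¬D.
          branch 1.2.2 (add ¬(D ∨ D), (D ∨ ¬D)):
            ¬(D ∨ D): α-rule — add ¬D, ¬D.
            × closes — contains both D and ¬D.
  branch 2 (add (C ∨ C)):
    (A ↔ E): β-rule — branch into A, E  //  ¬A, ¬E.
      branch 2.1 (add A, E):
        ¬((D ∨ D) ↔ (D ∨ ¬D)): β-rule — branch into (D ∨ D), ¬(D ∨ ¬D)  //  ¬(D ∨ D), (D ∨ ¬D).
          branch 2.1.1 (add (D ∨ D), ¬(D ∨ ¬D)):
            ¬(D ∨ ¬D): α-rule — add ¬D, ¬¬D.
            × closes — contains both D and ¬D.
          branch 2.1.2 (add ¬(D ∨ D), (D ∨ ¬D)):
            ¬(D ∨ D): α-rule — add ¬D, ¬D.
            (C ∨ C): β-rule — branch into C  //  C.
              branch 2.1.2.1 (add C):
                (D ∨ ¬D): β-rule — branch into D  //  ¬D.
                  branch 2.1.2.1.1 (add D):
                    × closes — contains both D and ¬D.
                  branch 2.1.2.1.2 (add ¬D):
                    ○ open, literals {A=true, C=true, D=false, E=true}.
              branch 2.1.2.2 (add C):
                (D ∨ ¬D): β-rule — branch into D  //  ¬D.
                  branch 2.1.2.2.1 (add D):
                    × closes — contains both D and ¬D.
                  branch 2.1.2.2.2 (add ¬D):
                    ○ open, literals {A=true, C=true, D=false, E=true}.
      branch 2.2 (add ¬A, ¬E):
        ¬((D ∨ D) ↔ (D ∨ ¬D)): β-rule — branch into (D ∨ D), ¬(D ∨ ¬D)  //  ¬(D ∨ D), (D ∨ ¬D).
          branch 2.2.1 (add (D ∨ D), ¬(D ∨ ¬D)):
            ¬(D ∨ ¬D): α-rule — add ¬D, ¬¬D.
            × closes — contains both D and ¬D.
          branch 2.2.2 (add ¬(D ∨ D), (D ∨ ¬D)):
            ¬(D ∨ D): α-rule — add ¬D, ¬D.
            (C ∨ C): β-rule — branch into C  //  C.
              branch 2.2.2.1 (add C):
                (D ∨ ¬D): β-rule — branch into D  //  ¬D.
                  branch 2.2.2.1.1 (add D):
                    × closes — contains both D and ¬D.
                  branch 2.2.2.1.2 (add ¬D):
                    ○ open, literals {A=false, C=true, D=false, E=false}.
              branch 2.2.2.2 (add C):
                (D ∨ ¬D): β-rule — branch into D  //  ¬D.
                  branch 2.2.2.2.1 (add D):
                    × closes — contains both D and ¬D.
                  branch 2.2.2.2.2 (add ¬D):
                    ○ open, literals {A=false, C=true, D=false, E=false}.
10 branches closed, 4 open.
Each open branch fixes some atoms; the unmentioned ones are free. Counting distinct full assignments: branch {A=true, C=true, D=false, E=true} (B) contributes 2 new; branch {A=true, C=true, D=false, E=true} (B) contributes 0 new; branch {A=false, C=true, D=false, E=false} (B) contributes 2 new; branch {A=false, C=true, D=false, E=false} (B) contributes 0 new. Total: 4.

4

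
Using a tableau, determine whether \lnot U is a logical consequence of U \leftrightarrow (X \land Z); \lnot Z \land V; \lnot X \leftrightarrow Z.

Yes

Initial set: {(U \leftrightarrow (X \land Z)); (\lnot Z \land V); (\lnot X \leftrightarrow Z); \lnot \lnot U}.
(\lnot Z \land V): α-rule — add \lnot Z, V.
(U \leftrightarrow (X \land Z)): β-rule — branch into U, (X \land Z)  //  \lnot U, \lnot (X \land Z).
  branch 1 (add U, (X \land Z)):
    (X \land Z): α-rule — add X, Z.
    × closes — contains both Z and \lnot Z.
  branch 2 (add \lnot U, \lnot (X \land Z)):
    × closes — contains both U and \lnot U.
All 2 branches close.
Every branch closed, so the premises entail the conclusion.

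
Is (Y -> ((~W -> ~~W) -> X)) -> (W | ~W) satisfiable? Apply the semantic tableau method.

Satisfiable

Initial set: {((Y -> ((~W -> ~~W) -> X)) -> (W | ~W))}.
((Y -> ((~W -> ~~W) -> X)) -> (W | ~W)): β-rule — branch into ~(Y -> ((~W -> ~~W) -> X))  //  (W | ~W).
  branch 1 (add ~(Y -> ((~W -> ~~W) -> X))):
    ~(Y -> ((~W -> ~~W) -> X)): α-rule — add Y, ~((~W -> ~~W) -> X).
    ~((~W -> ~~W) -> X): α-rule — add (~W -> ~~W), ~X.
    (~W -> ~~W): β-rule — branch into ~~W  //  ~~W.
      branch 1.1 (add ~~W):
        ○ open, literals {W=T, X=F, Y=T}.
      branch 1.2 (add ~~W):
        ~~W: drop double negation, giving W.
        ○ open, literals {W=T, X=F, Y=T}.
  branch 2 (add (W | ~W)):
    (W | ~W): β-rule — branch into W  //  ~W.
      branch 2.1 (add W):
        ○ open, literals {W=T}.
      branch 2.2 (add ~W):
        ○ open, literals {W=F}.
0 branches closed, 4 open.
An open branch gives a satisfying assignment: W=T, X=F, Y=T.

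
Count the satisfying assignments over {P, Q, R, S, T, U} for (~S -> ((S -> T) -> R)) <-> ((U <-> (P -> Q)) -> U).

Initial set: {((~S -> ((S -> T) -> R)) <-> ((U <-> (P -> Q)) -> U))}.
((~S -> ((S -> T) -> R)) <-> ((U <-> (P -> Q)) -> U)): β-rule — branch into (~S -> ((S -> T) -> R)), ((U <-> (P -> Q)) -> U)  //  ~(~S -> ((S -> T) -> R)), ~((U <-> (P -> Q)) -> U).
  branch 1 (add (~S -> ((S -> T) -> R)), ((U <-> (P -> Q)) -> U)):
    (~S -> ((S -> T) -> R)): β-rule — branch into ~~S  //  ((S -> T) -> R).
      branch 1.1 (add ~~S):
        ((U <-> (P -> Q)) -> U): β-rule — branch into ~(U <-> (P -> Q))  //  U.
          branch 1.1.1 (add ~(U <-> (P -> Q))):
            ~(U <-> (P -> Q)): β-rule — branch into U, ~(P -> Q)  //  ~U, (P -> Q).
              branch 1.1.1.1 (add U, ~(P -> Q)):
                ~(P -> Q): α-rule — add P, ~Q.
                ○ open, literals {P=T, Q=F, S=T, U=T}.
              branch 1.1.1.2 (add ~U, (P -> Q)):
                (P -> Q): β-rule — branch into ~P  //  Q.
                  branch 1.1.1.2.1 (add ~P):
                    ○ open, literals {P=F, S=T, U=F}.
                  branch 1.1.1.2.2 (add Q):
                    ○ open, literals {Q=T, S=T, U=F}.
          branch 1.1.2 (add U):
            ○ open, literals {S=T, U=T}.
      branch 1.2 (add ((S -> T) -> R)):
        ((U <-> (P -> Q)) -> U): β-rule — branch into ~(U <-> (P -> Q))  //  U.
          branch 1.2.1 (add ~(U <-> (P -> Q))):
            ((S -> T) -> R): β-rule — branch into ~(S -> T)  //  R.
              branch 1.2.1.1 (add ~(S -> T)):
                ~(S -> T): α-rule — add S, ~T.
                ~(U <-> (P -> Q)): β-rule — branch into U, ~(P -> Q)  //  ~U, (P -> Q).
                  branch 1.2.1.1.1 (add U, ~(P -> Q)):
                    ~(P -> Q): α-rule — add P, ~Q.
                    ○ open, literals {P=T, Q=F, S=T, T=F, U=T}.
                  branch 1.2.1.1.2 (add ~U, (P -> Q)):
                    (P -> Q): β-rule — branch into ~P  //  Q.
                      branch 1.2.1.1.2.1 (add ~P):
                        ○ open, literals {P=F, S=T, T=F, U=F}.
                      branch 1.2.1.1.2.2 (add Q):
                        ○ open, literals {Q=T, S=T, T=F, U=F}.
              branch 1.2.1.2 (add R):
                ~(U <-> (P -> Q)): β-rule — branch into U, ~(P -> Q)  //  ~U, (P -> Q).
                  branch 1.2.1.2.1 (add U, ~(P -> Q)):
                    ~(P -> Q): α-rule — add P, ~Q.
                    ○ open, literals {P=T, Q=F, R=T, U=T}.
                  branch 1.2.1.2.2 (add ~U, (P -> Q)):
                    (P -> Q): β-rule — branch into ~P  //  Q.
                      branch 1.2.1.2.2.1 (add ~P):
                        ○ open, literals {P=F, R=T, U=F}.
                      branch 1.2.1.2.2.2 (add Q):
                        ○ open, literals {Q=T, R=T, U=F}.
          branch 1.2.2 (add U):
            ((S -> T) -> R): β-rule — branch into ~(S -> T)  //  R.
              branch 1.2.2.1 (add ~(S -> T)):
                ~(S -> T): α-rule — add S, ~T.
                ○ open, literals {S=T, T=F, U=T}.
              branch 1.2.2.2 (add R):
                ○ open, literals {R=T, U=T}.
  branch 2 (add ~(~S -> ((S -> T) -> R)), ~((U <-> (P -> Q)) -> U)):
    ~(~S -> ((S -> T) -> R)): α-rule — add ~S, ~((S -> T) -> R).
    ~((U <-> (P -> Q)) -> U): α-rule — add (U <-> (P -> Q)), ~U.
    ~((S -> T) -> R): α-rule — add (S -> T), ~R.
    (U <-> (P -> Q)): β-rule — branch into U, (P -> Q)  //  ~U, ~(P -> Q).
      branch 2.1 (add U, (P -> Q)):
        × closes — contains both U and ~U.
      branch 2.2 (add ~U, ~(P -> Q)):
        ~(P -> Q): α-rule — add P, ~Q.
        (S -> T): β-rule — branch into ~S  //  T.
          branch 2.2.1 (add ~S):
            ○ open, literals {P=T, Q=F, R=F, S=F, U=F}.
          branch 2.2.2 (add T):
            ○ open, literals {P=T, Q=F, R=F, S=F, T=T, U=F}.
1 branch closed, 14 open.
Each open branch fixes some atoms; the unmentioned ones are free. Counting distinct full assignments: branch {P=T, Q=F, S=T, U=T} (R, T) contributes 4 new; branch {P=F, S=T, U=F} (Q, R, T) contributes 8 new; branch {Q=T, S=T, U=F} (P, R, T) contributes 4 new; branch {S=T, U=T} (P, Q, R, T) contributes 12 new; branch {P=T, Q=F, S=T, T=F, U=T} (R) contributes 0 new; branch {P=F, S=T, T=F, U=F} (Q, R) contributes 0 new; branch {Q=T, S=T, T=F, U=F} (P, R) contributes 0 new; branch {P=T, Q=F, R=T, U=T} (S, T) contributes 2 new; branch {P=F, R=T, U=F} (Q, S, T) contributes 4 new; branch {Q=T, R=T, U=F} (P, S, T) contributes 2 new; branch {S=T, T=F, U=T} (P, Q, R) contributes 0 new; branch {R=T, U=T} (P, Q, S, T) contributes 6 new; branch {P=T, Q=F, R=F, S=F, U=F} (T) contributes 2 new; branch {P=T, Q=F, R=F, S=F, T=T, U=F} (none free) contributes 0 new. Total: 44.

44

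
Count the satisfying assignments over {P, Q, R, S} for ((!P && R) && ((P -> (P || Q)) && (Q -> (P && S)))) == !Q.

Initial set: {(((!P && R) && ((P -> (P || Q)) && (Q -> (P && S)))) == !Q)}.
(((!P && R) && ((P -> (P || Q)) && (Q -> (P && S)))) == !Q): β-rule — branch into ((!P && R) && ((P -> (P || Q)) && (Q -> (P && S)))), !Q  //  !((!P && R) && ((P -> (P || Q)) && (Q -> (P && S)))), !!Q.
  branch 1 (add ((!P && R) && ((P -> (P || Q)) && (Q -> (P && S)))), !Q):
    ((!P && R) && ((P -> (P || Q)) && (Q -> (P && S)))): α-rule — add (!P && R), ((P -> (P || Q)) && (Q -> (P && S))).
    (!P && R): α-rule — add !P, R.
    ((P -> (P || Q)) && (Q -> (P && S))): α-rule — add (P -> (P || Q)), (Q -> (P && S)).
    (P -> (P || Q)): β-rule — branch into !P  //  (P || Q).
      branch 1.1 (add !P):
        (Q -> (P && S)): β-rule — branch into !Q  //  (P && S).
          branch 1.1.1 (add !Q):
            ○ open, literals {P=false, Q=false, R=true}.
          branch 1.1.2 (add (P && S)):
            (P && S): α-rule — add P, S.
            × closes — contains both P and !P.
      branch 1.2 (add (P || Q)):
        (Q -> (P && S)): β-rule — branch into !Q  //  (P && S).
          branch 1.2.1 (add !Q):
            (P || Q): β-rule — branch into P  //  Q.
              branch 1.2.1.1 (add P):
                × closes — contains both P and !P.
              branch 1.2.1.2 (add Q):
                × closes — contains both Q and !Q.
          branch 1.2.2 (add (P && S)):
            (P && S): α-rule — add P, S.
            × closes — contains both P and !P.
  branch 2 (add !((!P && R) && ((P -> (P || Q)) && (Q -> (P && S)))), !!Q):
    !((!P && R) && ((P -> (P || Q)) && (Q -> (P && S)))): β-rule — branch into !(!P && R)  //  !((P -> (P || Q)) && (Q -> (P && S))).
      branch 2.1 (add !(!P && R)):
        !(!P && R): β-rule — branch into !!P  //  !R.
          branch 2.1.1 (add !!P):
            ○ open, literals {P=true, Q=true}.
          branch 2.1.2 (add !R):
            ○ open, literals {Q=true, R=false}.
      branch 2.2 (add !((P -> (P || Q)) && (Q -> (P && S)))):
        !((P -> (P || Q)) && (Q -> (P && S))): β-rule — branch into !(P -> (P || Q))  //  !(Q -> (P && S)).
          branch 2.2.1 (add !(P -> (P || Q))):
            !(P -> (P || Q)): α-rule — add P, !(P || Q).
            !(P || Q): α-rule — add !P, !Q.
            × closes — contains both P and !P.
          branch 2.2.2 (add !(Q -> (P && S))):
            !(Q -> (P && S)): α-rule — add Q, !(P && S).
            !(P && S): β-rule — branch into !P  //  !S.
              branch 2.2.2.1 (add !P):
                ○ open, literals {P=false, Q=true}.
              branch 2.2.2.2 (add !S):
                ○ open, literals {Q=true, S=false}.
5 branches closed, 5 open.
Each open branch fixes some atoms; the unmentioned ones are free. Counting distinct full assignments: branch {P=false, Q=false, R=true} (S) contributes 2 new; branch {P=true, Q=true} (R, S) contributes 4 new; branch {Q=true, R=false} (P, S) contributes 2 new; branch {P=false, Q=true} (R, S) contributes 2 new; branch {Q=true, S=false} (P, R) contributes 0 new. Total: 10.

10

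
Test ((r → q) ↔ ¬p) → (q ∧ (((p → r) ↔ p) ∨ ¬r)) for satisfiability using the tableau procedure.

Satisfiable

Initial set: {(((r → q) ↔ ¬p) → (q ∧ (((p → r) ↔ p) ∨ ¬r)))}.
(((r → q) ↔ ¬p) → (q ∧ (((p → r) ↔ p) ∨ ¬r))): β-rule — branch into ¬((r → q) ↔ ¬p)  //  (q ∧ (((p → r) ↔ p) ∨ ¬r)).
  branch 1 (add ¬((r → q) ↔ ¬p)):
    ¬((r → q) ↔ ¬p): β-rule — branch into (r → q), ¬¬p  //  ¬(r → q), ¬p.
      branch 1.1 (add (r → q), ¬¬p):
        (r → q): β-rule — branch into ¬r  //  q.
          branch 1.1.1 (add ¬r):
            ○ open, literals {p=1, r=0}.
          branch 1.1.2 (add q):
            ○ open, literals {p=1, q=1}.
      branch 1.2 (add ¬(r → q), ¬p):
        ¬(r → q): α-rule — add r, ¬q.
        ○ open, literals {p=0, q=0, r=1}.
  branch 2 (add (q ∧ (((p → r) ↔ p) ∨ ¬r))):
    (q ∧ (((p → r) ↔ p) ∨ ¬r)): α-rule — add q, (((p → r) ↔ p) ∨ ¬r).
    (((p → r) ↔ p) ∨ ¬r): β-rule — branch into ((p → r) ↔ p)  //  ¬r.
      branch 2.1 (add ((p → r) ↔ p)):
        ((p → r) ↔ p): β-rule — branch into (p → r), p  //  ¬(p → r), ¬p.
          branch 2.1.1 (add (p → r), p):
            (p → r): β-rule — branch into ¬p  //  r.
              branch 2.1.1.1 (add ¬p):
                × closes — contains both p and ¬p.
              branch 2.1.1.2 (add r):
                ○ open, literals {p=1, q=1, r=1}.
          branch 2.1.2 (add ¬(p → r), ¬p):
            ¬(p → r): α-rule — add p, ¬r.
            × closes — contains both p and ¬p.
      branch 2.2 (add ¬r):
        ○ open, literals {q=1, r=0}.
2 branches closed, 5 open.
An open branch gives a satisfying assignment: p=1, r=0.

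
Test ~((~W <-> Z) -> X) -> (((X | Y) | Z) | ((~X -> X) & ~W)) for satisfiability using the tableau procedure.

Initial set: {(~((~W <-> Z) -> X) -> (((X | Y) | Z) | ((~X -> X) & ~W)))}.
(~((~W <-> Z) -> X) -> (((X | Y) | Z) | ((~X -> X) & ~W))): β-rule — branch into ~~((~W <-> Z) -> X)  //  (((X | Y) | Z) | ((~X -> X) & ~W)).
  branch 1 (add ~~((~W <-> Z) -> X)):
    ~~((~W <-> Z) -> X): β-rule — branch into ~(~W <-> Z)  //  X.
      branch 1.1 (add ~(~W <-> Z)):
        ~(~W <-> Z): β-rule — branch into ~W, ~Z  //  ~~W, Z.
          branch 1.1.1 (add ~W, ~Z):
            ○ open, literals {W=false, Z=false}.
          branch 1.1.2 (add ~~W, Z):
            ○ open, literals {W=true, Z=true}.
      branch 1.2 (add X):
        ○ open, literals {X=true}.
  branch 2 (add (((X | Y) | Z) | ((~X -> X) & ~W))):
    (((X | Y) | Z) | ((~X -> X) & ~W)): β-rule — branch into ((X | Y) | Z)  //  ((~X -> X) & ~W).
      branch 2.1 (add ((X | Y) | Z)):
        ((X | Y) | Z): β-rule — branch into (X | Y)  //  Z.
          branch 2.1.1 (add (X | Y)):
            (X | Y): β-rule — branch into X  //  Y.
              branch 2.1.1.1 (add X):
                ○ open, literals {X=true}.
              branch 2.1.1.2 (add Y):
                ○ open, literals {Y=true}.
          branch 2.1.2 (add Z):
            ○ open, literals {Z=true}.
      branch 2.2 (add ((~X -> X) & ~W)):
        ((~X -> X) & ~W): α-rule — add (~X -> X), ~W.
        (~X -> X): β-rule — branch into ~~X  //  X.
          branch 2.2.1 (add ~~X):
            ○ open, literals {W=false, X=true}.
          branch 2.2.2 (add X):
            ○ open, literals {W=false, X=true}.
0 branches closed, 8 open.
An open branch gives a satisfying assignment: W=false, Z=false.

Satisfiable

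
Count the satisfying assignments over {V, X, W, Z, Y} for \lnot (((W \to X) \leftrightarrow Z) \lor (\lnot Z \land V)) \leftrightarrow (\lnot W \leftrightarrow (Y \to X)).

16

Initial set: {(\lnot (((W \to X) \leftrightarrow Z) \lor (\lnot Z \land V)) \leftrightarrow (\lnot W \leftrightarrow (Y \to X)))}.
(\lnot (((W \to X) \leftrightarrow Z) \lor (\lnot Z \land V)) \leftrightarrow (\lnot W \leftrightarrow (Y \to X))): β-rule — branch into \lnot (((W \to X) \leftrightarrow Z) \lor (\lnot Z \land V)), (\lnot W \leftrightarrow (Y \to X))  //  \lnot \lnot (((W \to X) \leftrightarrow Z) \lor (\lnot Z \land V)), \lnot (\lnot W \leftrightarrow (Y \to X)).
  branch 1 (add \lnot (((W \to X) \leftrightarrow Z) \lor (\lnot Z \land V)), (\lnot W \leftrightarrow (Y \to X))):
    \lnot (((W \to X) \leftrightarrow Z) \lor (\lnot Z \land V)): α-rule — add \lnot ((W \to X) \leftrightarrow Z), \lnot (\lnot Z \land V).
    (\lnot W \leftrightarrow (Y \to X)): β-rule — branch into \lnot W, (Y \to X)  //  \lnot \lnot W, \lnot (Y \to X).
      branch 1.1 (add \lnot W, (Y \to X)):
        \lnot ((W \to X) \leftrightarrow Z): β-rule — branch into (W \to X), \lnot Z  //  \lnot (W \to X), Z.
          branch 1.1.1 (add (W \to X), \lnot Z):
            \lnot (\lnot Z \land V): β-rule — branch into \lnot \lnot Z  //  \lnot V.
              branch 1.1.1.1 (add \lnot \lnot Z):
                × closes — contains both Z and \lnot Z.
              branch 1.1.1.2 (add \lnot V):
                (Y \to X): β-rule — branch into \lnot Y  //  X.
                  branch 1.1.1.2.1 (add \lnot Y):
                    (W \to X): β-rule — branch into \lnot W  //  X.
                      branch 1.1.1.2.1.1 (add \lnot W):
                        ○ open, literals {V=0, W=0, Y=0, Z=0}.
                      branch 1.1.1.2.1.2 (add X):
                        ○ open, literals {V=0, W=0, X=1, Y=0, Z=0}.
                  branch 1.1.1.2.2 (add X):
                    (W \to X): β-rule — branch into \lnot W  //  X.
                      branch 1.1.1.2.2.1 (add \lnot W):
                        ○ open, literals {V=0, W=0, X=1, Z=0}.
                      branch 1.1.1.2.2.2 (add X):
                        ○ open, literals {V=0, W=0, X=1, Z=0}.
          branch 1.1.2 (add \lnot (W \to X), Z):
            \lnot (W \to X): α-rule — add W, \lnot X.
            × closes — contains both W and \lnot W.
      branch 1.2 (add \lnot \lnot W, \lnot (Y \to X)):
        \lnot (Y \to X): α-rule — add Y, \lnot X.
        \lnot ((W \to X) \leftrightarrow Z): β-rule — branch into (W \to X), \lnot Z  //  \lnot (W \to X), Z.
          branch 1.2.1 (add (W \to X), \lnot Z):
            \lnot (\lnot Z \land V): β-rule — branch into \lnot \lnot Z  //  \lnot V.
              branch 1.2.1.1 (add \lnot \lnot Z):
                × closes — contains both Z and \lnot Z.
              branch 1.2.1.2 (add \lnot V):
                (W \to X): β-rule — branch into \lnot W  //  X.
                  branch 1.2.1.2.1 (add \lnot W):
                    × closes — contains both W and \lnot W.
                  branch 1.2.1.2.2 (add X):
                    × closes — contains both X and \lnot X.
          branch 1.2.2 (add \lnot (W \to X), Z):
            \lnot (W \to X): α-rule — add W, \lnot X.
            \lnot (\lnot Z \land V): β-rule — branch into \lnot \lnot Z  //  \lnot V.
              branch 1.2.2.1 (add \lnot \lnot Z):
                ○ open, literals {W=1, X=0, Y=1, Z=1}.
              branch 1.2.2.2 (add \lnot V):
                ○ open, literals {V=0, W=1, X=0, Y=1, Z=1}.
  branch 2 (add \lnot \lnot (((W \to X) \leftrightarrow Z) \lor (\lnot Z \land V)), \lnot (\lnot W \leftrightarrow (Y \to X))):
    \lnot \lnot (((W \to X) \leftrightarrow Z) \lor (\lnot Z \land V)): β-rule — branch into ((W \to X) \leftrightarrow Z)  //  (\lnot Z \land V).
      branch 2.1 (add ((W \to X) \leftrightarrow Z)):
        \lnot (\lnot W \leftrightarrow (Y \to X)): β-rule — branch into \lnot W, \lnot (Y \to X)  //  \lnot \lnot W, (Y \to X).
          branch 2.1.1 (add \lnot W, \lnot (Y \to X)):
            \lnot (Y \to X): α-rule — add Y, \lnot X.
            ((W \to X) \leftrightarrow Z): β-rule — branch into (W \to X), Z  //  \lnot (W \to X), \lnot Z.
              branch 2.1.1.1 (add (W \to X), Z):
                (W \to X): β-rule — branch into \lnot W  //  X.
                  branch 2.1.1.1.1 (add \lnot W):
                    ○ open, literals {W=0, X=0, Y=1, Z=1}.
                  branch 2.1.1.1.2 (add X):
                    × closes — contains both X and \lnot X.
              branch 2.1.1.2 (add \lnot (W \to X), \lnot Z):
                \lnot (W \to X): α-rule — add W, \lnot X.
                × closes — contains both W and \lnot W.
          branch 2.1.2 (add \lnot \lnot W, (Y \to X)):
            ((W \to X) \leftrightarrow Z): β-rule — branch into (W \to X), Z  //  \lnot (W \to X), \lnot Z.
              branch 2.1.2.1 (add (W \to X), Z):
                (Y \to X): β-rule — branch into \lnot Y  //  X.
                  branch 2.1.2.1.1 (add \lnot Y):
                    (W \to X): β-rule — branch into \lnot W  //  X.
                      branch 2.1.2.1.1.1 (add \lnot W):
                        × closes — contains both W and \lnot W.
                      branch 2.1.2.1.1.2 (add X):
                        ○ open, literals {W=1, X=1, Y=0, Z=1}.
                  branch 2.1.2.1.2 (add X):
                    (W \to X): β-rule — branch into \lnot W  //  X.
                      branch 2.1.2.1.2.1 (add \lnot W):
                        × closes — contains both W and \lnot W.
                      branch 2.1.2.1.2.2 (add X):
                        ○ open, literals {W=1, X=1, Z=1}.
              branch 2.1.2.2 (add \lnot (W \to X), \lnot Z):
                \lnot (W \to X): α-rule — add W, \lnot X.
                (Y \to X): β-rule — branch into \lnot Y  //  X.
                  branch 2.1.2.2.1 (add \lnot Y):
                    ○ open, literals {W=1, X=0, Y=0, Z=0}.
                  branch 2.1.2.2.2 (add X):
                    × closes — contains both X and \lnot X.
      branch 2.2 (add (\lnot Z \land V)):
        (\lnot Z \land V): α-rule — add \lnot Z, V.
        \lnot (\lnot W \leftrightarrow (Y \to X)): β-rule — branch into \lnot W, \lnot (Y \to X)  //  \lnot \lnot W, (Y \to X).
          branch 2.2.1 (add \lnot W, \lnot (Y \to X)):
            \lnot (Y \to X): α-rule — add Y, \lnot X.
            ○ open, literals {V=1, W=0, X=0, Y=1, Z=0}.
          branch 2.2.2 (add \lnot \lnot W, (Y \to X)):
            (Y \to X): β-rule — branch into \lnot Y  //  X.
              branch 2.2.2.1 (add \lnot Y):
                ○ open, literals {V=1, W=1, Y=0, Z=0}.
              branch 2.2.2.2 (add X):
                ○ open, literals {V=1, W=1, X=1, Z=0}.
10 branches closed, 13 open.
Each open branch fixes some atoms; the unmentioned ones are free. Counting distinct full assignments: branch {V=0, W=0, Y=0, Z=0} (X) contributes 2 new; branch {V=0, W=0, X=1, Y=0, Z=0} (none free) contributes 0 new; branch {V=0, W=0, X=1, Z=0} (Y) contributes 1 new; branch {V=0, W=0, X=1, Z=0} (Y) contributes 0 new; branch {W=1, X=0, Y=1, Z=1} (V) contributes 2 new; branch {V=0, W=1, X=0, Y=1, Z=1} (none free) contributes 0 new; branch {W=0, X=0, Y=1, Z=1} (V) contributes 2 new; branch {W=1, X=1, Y=0, Z=1} (V) contributes 2 new; branch {W=1, X=1, Z=1} (V, Y) contributes 2 new; branch {W=1, X=0, Y=0, Z=0} (V) contributes 2 new; branch {V=1, W=0, X=0, Y=1, Z=0} (none free) contributes 1 new; branch {V=1, W=1, Y=0, Z=0} (X) contributes 1 new; branch {V=1, W=1, X=1, Z=0} (Y) contributes 1 new. Total: 16.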